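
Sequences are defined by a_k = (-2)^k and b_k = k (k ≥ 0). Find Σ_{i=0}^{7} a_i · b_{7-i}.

Write out a_i and b_{7-i} for i = 0,…,7 and sum the products.
Σ = 1·7 − 2·6 + 4·5 − 8·4 + 16·3 − 32·2 + 64·1 − 128·0 = 31.

31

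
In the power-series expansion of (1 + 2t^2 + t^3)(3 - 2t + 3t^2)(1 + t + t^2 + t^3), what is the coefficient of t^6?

(1 + 2t^2 + t^3) has coefficients 1,0,2,1 for degrees 0…3.
(3 - 2t + 3t^2) has coefficients 3,-2,3,0,0,0,0 for degrees 0…6.
Finally multiplying by (1 + t + t^2 + t^3), the product of all factors after the first has coefficients 3,1,4,4,1,3,0 for degrees 0…6.
[t^6] = 1·0 + 2·1 + 1·4 = 6.

6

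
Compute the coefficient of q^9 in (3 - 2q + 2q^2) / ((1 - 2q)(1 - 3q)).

148343

The denominator gives the recurrence a_n = 5a_(n−1) − 6a_(n−2) for n ≥ 3; the numerator fixes a_0 = 3, a_1 = 13, a_2 = 49.
Iterating: 3, 13, 49, 167, 541, 1703, 5269, 16127, 49021, 148343, so a_9 = 148343.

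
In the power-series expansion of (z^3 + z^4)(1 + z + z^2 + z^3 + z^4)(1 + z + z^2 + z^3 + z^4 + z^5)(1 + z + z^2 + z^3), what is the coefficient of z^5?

(z^3 + z^4) has coefficients 0,0,0,1,1 for degrees 0…4.
(1 + z + z^2 + z^3 + z^4) has coefficients 1,1,1,1,1,0 for degrees 0…5.
Multiplying by (1 + z + z^2 + z^3 + z^4 + z^5) gives running coefficients 1,2,3,4,5,5 for degrees 0…5.
Finally multiplying by (1 + z + z^2 + z^3), the product of all factors after the first has coefficients 1,3,6,10,14,17 for degrees 0…5.
[z^5] = 1·6 + 1·3 = 9.

9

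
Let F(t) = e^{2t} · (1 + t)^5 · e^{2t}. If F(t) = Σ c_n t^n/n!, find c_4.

4536

The EGF product rule gives c_4 = Σ_{k_1+k_2+k_3=4} C(4; k_1,k_2,k_3) · ∏ g_i(k_i), where e^{2t} gives (2)^k; (1+t)^5 gives the falling factorial (5)_k; e^{2t} gives (2)^k.
g_1(k) for k = 0…4: 1, 2, 4, 8, 16.
g_2(k) for k = 0…4: 1, 5, 20, 60, 120.
g_3(k) for k = 0…4: 1, 2, 4, 8, 16.
First combine the last two factors: h(k) = Σ_j C(k,j)·g_2(j)·g_3(k−j) for k = 0…4: 1, 7, 44, 248, 1256.
c_4 = Σ_k C(4,k)·g_1(k)·h(4−k) = 1·1·1256 + 4·2·248 + 6·4·44 + 4·8·7 + 1·16·1 = 1256 + 1984 + 1056 + 224 + 16 = 4536.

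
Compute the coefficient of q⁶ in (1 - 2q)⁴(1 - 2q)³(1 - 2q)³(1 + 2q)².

(1 - 2q)⁴ has coefficients 1,-8,24,-32,16 for degrees 0…4.
(1 - 2q)³ has coefficients 1,-6,12,-8,0,0,0 for degrees 0…6.
Multiplying by (1 - 2q)³ gives running coefficients 1,-12,60,-160,240,-192,64 for degrees 0…6.
Finally multiplying by (1 + 2q)², the product of all factors after the first has coefficients 1,-8,16,32,-160,128,256 for degrees 0…6.
[q⁶] = 1·256 − 8·128 + 24·(-160) − 32·32 + 16·16 = -5376.

-5376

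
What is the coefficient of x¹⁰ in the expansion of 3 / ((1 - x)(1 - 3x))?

Partial fractions give a closed form: a_n = (-3/2)·1^n + (9/2)·3^n.
At n = 10: a_10 = 265719.

265719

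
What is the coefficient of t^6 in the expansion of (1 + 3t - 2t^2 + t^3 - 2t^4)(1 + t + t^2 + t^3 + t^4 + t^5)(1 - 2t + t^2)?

-1

(1 + 3t - 2t^2 + t^3 - 2t^4) has coefficients 1,3,-2,1,-2 for degrees 0…4.
(1 + t + t^2 + t^3 + t^4 + t^5) has coefficients 1,1,1,1,1,1,0 for degrees 0…6.
Finally multiplying by (1 - 2t + t^2), the product of all factors after the first has coefficients 1,-1,0,0,0,0,-1 for degrees 0…6.
[t^6] = 1·(-1) + 3·0 − 2·0 + 1·0 − 2·0 = -1.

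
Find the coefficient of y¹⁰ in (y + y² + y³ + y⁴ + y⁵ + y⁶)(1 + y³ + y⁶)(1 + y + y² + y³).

7

(y + y² + y³ + y⁴ + y⁵ + y⁶) has coefficients 0,1,1,1,1,1,1 for degrees 0…6.
(1 + y³ + y⁶) has coefficients 1,0,0,1,0,0,1,0,0,0,0 for degrees 0…10.
Finally multiplying by (1 + y + y² + y³), the product of all factors after the first has coefficients 1,1,1,2,1,1,2,1,1,1,0 for degrees 0…10.
[y¹⁰] = 1·1 + 1·1 + 1·1 + 1·2 + 1·1 + 1·1 = 7.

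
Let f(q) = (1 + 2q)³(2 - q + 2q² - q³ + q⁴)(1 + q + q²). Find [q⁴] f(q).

(1 + 2q)³ has coefficients 1,6,12,8 for degrees 0…3.
(2 - q + 2q² - q³ + q⁴) has coefficients 2,-1,2,-1,1 for degrees 0…4.
Finally multiplying by (1 + q + q²), the product of all factors after the first has coefficients 2,1,3,0,2 for degrees 0…4.
[q⁴] = 1·2 + 6·0 + 12·3 + 8·1 = 46.

46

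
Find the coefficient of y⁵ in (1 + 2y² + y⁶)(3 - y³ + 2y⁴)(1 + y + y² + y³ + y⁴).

(1 + 2y² + y⁶) has coefficients 1,0,2,0,0,0 for degrees 0…5.
(3 - y³ + 2y⁴) has coefficients 3,0,0,-1,2,0 for degrees 0…5.
Finally multiplying by (1 + y + y² + y³ + y⁴), the product of all factors after the first has coefficients 3,3,3,2,4,1 for degrees 0…5.
[y⁵] = 1·1 + 2·2 = 5.

5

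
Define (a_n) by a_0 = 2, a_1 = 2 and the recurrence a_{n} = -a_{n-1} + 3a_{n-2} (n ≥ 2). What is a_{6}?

34

The ordinary generating function has denominator 1 + q - 3q^2.
Iterating the recurrence: a_0,…,a_{6} = 2, 2, 4, 2, 10, -4, 34.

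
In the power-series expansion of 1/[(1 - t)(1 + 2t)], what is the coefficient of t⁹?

-341

Partial fractions give a closed form: a_n = (1/3)·1^n + (2/3)·(-2)^n.
At n = 9: a_9 = -341.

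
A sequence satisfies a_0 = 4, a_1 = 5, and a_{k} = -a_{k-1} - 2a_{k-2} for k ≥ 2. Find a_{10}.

The ordinary generating function has denominator 1 + z + 2z^2.
Iterating the recurrence: a_0,…,a_{10} = 4, 5, -13, 3, 23, -29, -17, 75, -41, -109, 191.

191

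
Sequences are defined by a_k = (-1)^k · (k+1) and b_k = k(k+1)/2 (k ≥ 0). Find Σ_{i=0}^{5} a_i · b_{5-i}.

This is [x^5] in the product of the two ordinary generating functions.
Σ = 1·15 − 2·10 + 3·6 − 4·3 + 5·1 − 6·0 = 6.

6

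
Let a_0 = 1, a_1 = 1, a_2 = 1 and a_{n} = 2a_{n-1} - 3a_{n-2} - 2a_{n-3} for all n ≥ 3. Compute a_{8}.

The ordinary generating function has denominator 1 - 2z + 3z^2 + 2z^3.
Iterating the recurrence: a_0,…,a_{8} = 1, 1, 1, -3, -11, -15, 9, 85, 173.

173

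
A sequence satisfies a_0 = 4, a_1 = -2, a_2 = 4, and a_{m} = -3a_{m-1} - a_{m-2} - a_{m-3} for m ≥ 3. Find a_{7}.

The ordinary generating function has denominator 1 + 3q + q^2 + q^3.
Iterating the recurrence: a_0,…,a_{7} = 4, -2, 4, -14, 40, -110, 304, -842.

-842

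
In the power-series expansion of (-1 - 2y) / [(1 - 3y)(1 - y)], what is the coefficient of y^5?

-606

Partial fractions give a closed form: a_n = (-5/2)·3^n + (3/2)·1^n.
At n = 5: a_5 = -606.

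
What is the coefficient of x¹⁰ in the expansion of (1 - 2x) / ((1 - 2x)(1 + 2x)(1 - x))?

Partial fractions give a closed form: a_n = (2/3)·(-2)^n + (1/3)·1^n.
At n = 10: a_10 = 683.

683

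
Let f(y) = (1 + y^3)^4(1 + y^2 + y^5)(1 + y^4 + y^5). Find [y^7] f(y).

5

(1 + y^3)^4 has coefficients 1,0,0,4,0,0,6,0 for degrees 0…7.
(1 + y^2 + y^5) has coefficients 1,0,1,0,0,1,0,0 for degrees 0…7.
Finally multiplying by (1 + y^4 + y^5), the product of all factors after the first has coefficients 1,0,1,0,1,2,1,1 for degrees 0…7.
[y^7] = 1·1 + 4·1 + 6·0 = 5.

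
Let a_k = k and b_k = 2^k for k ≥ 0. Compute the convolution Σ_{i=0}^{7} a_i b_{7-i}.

Write out a_i and b_{7-i} for i = 0,…,7 and sum the products.
Σ = 0·128 + 1·64 + 2·32 + 3·16 + 4·8 + 5·4 + 6·2 + 7·1 = 247.

247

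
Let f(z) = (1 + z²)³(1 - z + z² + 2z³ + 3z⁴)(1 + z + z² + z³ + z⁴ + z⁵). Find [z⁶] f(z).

(1 + z²)³ has coefficients 1,0,3,0,3,0,1 for degrees 0…6.
(1 - z + z² + 2z³ + 3z⁴) has coefficients 1,-1,1,2,3,0,0 for degrees 0…6.
Finally multiplying by (1 + z + z² + z³ + z⁴ + z⁵), the product of all factors after the first has coefficients 1,0,1,3,6,6,5 for degrees 0…6.
[z⁶] = 1·5 + 3·6 + 3·1 + 1·1 = 27.

27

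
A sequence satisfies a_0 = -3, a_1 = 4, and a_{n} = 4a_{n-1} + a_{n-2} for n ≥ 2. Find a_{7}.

18016

The ordinary generating function has denominator 1 - 4x - x^2.
Iterating the recurrence: a_0,…,a_{7} = -3, 4, 13, 56, 237, 1004, 4253, 18016.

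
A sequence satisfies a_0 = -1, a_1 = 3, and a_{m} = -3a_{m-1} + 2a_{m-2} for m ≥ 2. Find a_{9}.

The ordinary generating function has denominator 1 + 3z - 2z^2.
Iterating the recurrence: a_0,…,a_{9} = -1, 3, -11, 39, -139, 495, -1763, 6279, -22363, 79647.

79647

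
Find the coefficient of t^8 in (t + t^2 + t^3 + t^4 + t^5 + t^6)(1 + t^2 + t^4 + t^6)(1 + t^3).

(t + t^2 + t^3 + t^4 + t^5 + t^6) has coefficients 0,1,1,1,1,1,1 for degrees 0…6.
(1 + t^2 + t^4 + t^6) has coefficients 1,0,1,0,1,0,1,0,0 for degrees 0…8.
Finally multiplying by (1 + t^3), the product of all factors after the first has coefficients 1,0,1,1,1,1,1,1,0 for degrees 0…8.
[t^8] = 1·1 + 1·1 + 1·1 + 1·1 + 1·1 + 1·1 = 6.

6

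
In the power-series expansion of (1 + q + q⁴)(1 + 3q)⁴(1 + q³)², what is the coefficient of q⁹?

(1 + q + q⁴) has coefficients 1,1,0,0,1 for degrees 0…4.
(1 + 3q)⁴ has coefficients 1,12,54,108,81,0,0,0,0,0 for degrees 0…9.
Finally multiplying by (1 + q³)², the product of all factors after the first has coefficients 1,12,54,110,105,108,217,174,54,108 for degrees 0…9.
[q⁹] = 1·108 + 1·54 + 1·108 = 270.

270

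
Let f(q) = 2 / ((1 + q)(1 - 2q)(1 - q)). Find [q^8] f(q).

682

Partial fractions give a closed form: a_n = (1/3)·(-1)^n + (8/3)·2^n + (-1)·1^n.
At n = 8: a_8 = 682.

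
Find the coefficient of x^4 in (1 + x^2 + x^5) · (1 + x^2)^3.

(1 + x^2 + x^5) has coefficients 1,0,1,0,0 for degrees 0…4.
(1 + x^2)^3 has coefficients 1,0,3,0,3 for degrees 0…4.
[x^4] = 1·3 + 1·3 = 6.

6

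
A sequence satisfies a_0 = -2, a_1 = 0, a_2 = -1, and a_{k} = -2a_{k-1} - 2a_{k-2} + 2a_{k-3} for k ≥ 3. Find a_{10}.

The ordinary generating function has denominator 1 + 2t + 2t^2 - 2t^3.
Iterating the recurrence: a_0,…,a_{10} = -2, 0, -1, -2, 6, -10, 4, 24, -76, 112, -24.

-24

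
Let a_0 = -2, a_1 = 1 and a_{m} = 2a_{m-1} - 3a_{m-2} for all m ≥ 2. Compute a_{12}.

-2038

The ordinary generating function has denominator 1 - 2q + 3q^2.
Iterating the recurrence: a_0,…,a_{12} = -2, 1, 8, 13, 2, -35, -76, -47, 134, 409, 416, -395, -2038.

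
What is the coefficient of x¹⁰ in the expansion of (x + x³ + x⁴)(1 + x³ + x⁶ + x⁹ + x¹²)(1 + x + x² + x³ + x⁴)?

(x + x³ + x⁴) has coefficients 0,1,0,1,1 for degrees 0…4.
(1 + x³ + x⁶ + x⁹ + x¹²) has coefficients 1,0,0,1,0,0,1,0,0,1,0 for degrees 0…10.
Finally multiplying by (1 + x + x² + x³ + x⁴), the product of all factors after the first has coefficients 1,1,1,2,2,1,2,2,1,2,2 for degrees 0…10.
[x¹⁰] = 1·2 + 1·2 + 1·2 = 6.

6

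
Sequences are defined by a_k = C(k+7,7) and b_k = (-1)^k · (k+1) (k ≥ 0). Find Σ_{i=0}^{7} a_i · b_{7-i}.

The convolution is the t^7 coefficient of A(t)B(t).
Σ = 1·(-8) + 8·7 + 36·(-6) + 120·5 + 330·(-4) + 792·3 + 1716·(-2) + 3432·1 = 1488.

1488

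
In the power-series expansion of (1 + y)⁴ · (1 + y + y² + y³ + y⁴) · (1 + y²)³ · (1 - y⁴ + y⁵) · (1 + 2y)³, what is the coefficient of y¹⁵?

(1 + y)⁴ has coefficients 1,4,6,4,1 for degrees 0…4.
(1 + y + y² + y³ + y⁴) has coefficients 1,1,1,1,1,0,0,0,0,0,0,0,0,0,0,0 for degrees 0…15.
Multiplying by (1 + y²)³ gives running coefficients 1,1,4,4,7,6,7,4,4,1,1,0,0,0,0,0 for degrees 0…15.
Multiplying by (1 - y⁴ + y⁵) gives running coefficients 1,1,4,4,6,6,4,4,1,2,0,3,0,3,0,1 for degrees 0…15.
Finally multiplying by (1 + 2y)³, the product of all factors after the first has coefficients 1,7,22,48,86,122,144,148,121,88,56,35,34,39,42,37 for degrees 0…15.
[y¹⁵] = 1·37 + 4·42 + 6·39 + 4·34 + 1·35 = 610.

610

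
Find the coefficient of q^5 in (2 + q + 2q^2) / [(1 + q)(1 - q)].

The denominator gives the recurrence a_n = a_(n−2) for n ≥ 3; the numerator fixes a_0 = 2, a_1 = 1, a_2 = 4.
Iterating: 2, 1, 4, 1, 4, 1, so a_5 = 1.

1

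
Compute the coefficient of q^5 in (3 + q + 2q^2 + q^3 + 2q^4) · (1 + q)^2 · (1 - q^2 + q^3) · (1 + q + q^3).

(3 + q + 2q^2 + q^3 + 2q^4) has coefficients 3,1,2,1,2 for degrees 0…4.
(1 + q)^2 has coefficients 1,2,1,0,0,0 for degrees 0…5.
Multiplying by (1 - q^2 + q^3) gives running coefficients 1,2,0,-1,1,1 for degrees 0…5.
Finally multiplying by (1 + q + q^3), the product of all factors after the first has coefficients 1,3,2,0,2,2 for degrees 0…5.
[q^5] = 3·2 + 1·2 + 2·0 + 1·2 + 2·3 = 16.

16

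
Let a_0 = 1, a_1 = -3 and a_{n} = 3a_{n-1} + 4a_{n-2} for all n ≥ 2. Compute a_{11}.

The ordinary generating function has denominator 1 - 3q - 4q^2.
Iterating the recurrence: a_0,…,a_{11} = 1, -3, -5, -27, -101, -411, -1637, -6555, -26213, -104859, -419429, -1677723.

-1677723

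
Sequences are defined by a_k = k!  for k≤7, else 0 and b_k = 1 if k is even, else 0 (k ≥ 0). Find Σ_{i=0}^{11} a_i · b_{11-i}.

This is [x^11] in the product of the two ordinary generating functions.
Σ = 1·0 + 1·1 + 2·0 + 6·1 + 24·0 + 120·1 + 720·0 + 5040·1 + 0·0 + 0·1 + 0·0 + 0·1 = 5167.

5167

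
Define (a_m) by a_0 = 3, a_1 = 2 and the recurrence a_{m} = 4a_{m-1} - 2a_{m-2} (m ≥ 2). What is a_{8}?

The ordinary generating function has denominator 1 - 4x + 2x^2.
Iterating the recurrence: a_0,…,a_{8} = 3, 2, 2, 4, 12, 40, 136, 464, 1584.

1584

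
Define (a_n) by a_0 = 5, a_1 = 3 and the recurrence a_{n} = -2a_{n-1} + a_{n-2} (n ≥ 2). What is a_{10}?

-2209

The ordinary generating function has denominator 1 + 2t - t^2.
Iterating the recurrence: a_0,…,a_{10} = 5, 3, -1, 5, -11, 27, -65, 157, -379, 915, -2209.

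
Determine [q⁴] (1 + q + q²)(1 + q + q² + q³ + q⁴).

3

(1 + q + q²) has coefficients 1,1,1 for degrees 0…2.
(1 + q + q² + q³ + q⁴) has coefficients 1,1,1,1,1 for degrees 0…4.
[q⁴] = 1·1 + 1·1 + 1·1 = 3.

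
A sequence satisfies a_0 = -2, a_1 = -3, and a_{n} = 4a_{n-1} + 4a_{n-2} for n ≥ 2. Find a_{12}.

-132186112

The ordinary generating function has denominator 1 - 4y - 4y^2.
Iterating the recurrence: a_0,…,a_{12} = -2, -3, -20, -92, -448, -2160, -10432, -50368, -243200, -1174272, -5669888, -27376640, -132186112.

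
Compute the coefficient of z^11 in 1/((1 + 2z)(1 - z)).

-1365

The denominator gives the recurrence a_n = −a_(n−1) + 2a_(n−2) for n ≥ 2; the numerator fixes a_0 = 1, a_1 = -1.
Iterating: 1, -1, 3, -5, 11, -21, 43, -85, 171, -341, 683, -1365, so a_11 = -1365.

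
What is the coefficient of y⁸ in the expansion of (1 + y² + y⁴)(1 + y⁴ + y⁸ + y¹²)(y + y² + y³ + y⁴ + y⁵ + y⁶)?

(1 + y² + y⁴) has coefficients 1,0,1,0,1 for degrees 0…4.
(1 + y⁴ + y⁸ + y¹²) has coefficients 1,0,0,0,1,0,0,0,1 for degrees 0…8.
Finally multiplying by (y + y² + y³ + y⁴ + y⁵ + y⁶), the product of all factors after the first has coefficients 0,1,1,1,1,2,2,1,1 for degrees 0…8.
[y⁸] = 1·1 + 1·2 + 1·1 = 4.

4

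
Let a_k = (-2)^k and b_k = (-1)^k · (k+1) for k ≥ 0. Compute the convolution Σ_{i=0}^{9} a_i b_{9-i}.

The convolution is the x^9 coefficient of A(x)B(x).
Σ = 1·(-10) − 2·9 + 4·(-8) − 8·7 + 16·(-6) − 32·5 + 64·(-4) − 128·3 + 256·(-2) − 512·1 = -2036.

-2036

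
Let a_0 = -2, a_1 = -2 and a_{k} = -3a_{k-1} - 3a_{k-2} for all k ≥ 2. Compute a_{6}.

The ordinary generating function has denominator 1 + 3y + 3y^2.
Iterating the recurrence: a_0,…,a_{6} = -2, -2, 12, -30, 54, -72, 54.

54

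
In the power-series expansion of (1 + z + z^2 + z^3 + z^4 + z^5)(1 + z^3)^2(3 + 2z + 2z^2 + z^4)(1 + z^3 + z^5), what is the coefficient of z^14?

(1 + z + z^2 + z^3 + z^4 + z^5) has coefficients 1,1,1,1,1,1 for degrees 0…5.
(1 + z^3)^2 has coefficients 1,0,0,2,0,0,1,0,0,0,0,0,0,0,0 for degrees 0…14.
Multiplying by (3 + 2z + 2z^2 + z^4) gives running coefficients 3,2,2,6,5,4,3,4,2,0,1,0,0,0,0 for degrees 0…14.
Finally multiplying by (1 + z^3 + z^5), the product of all factors after the first has coefficients 3,2,2,9,7,9,11,11,12,8,9,5,4,3,0 for degrees 0…14.
[z^14] = 1·0 + 1·3 + 1·4 + 1·5 + 1·9 + 1·8 = 29.

29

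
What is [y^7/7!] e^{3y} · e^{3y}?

The EGF product rule gives c_7 = Σ_{k_1+k_2=7} C(7; k_1,k_2) · ∏ g_i(k_i), where e^{3y} gives (3)^k; e^{3y} gives (3)^k.
g_1(k) for k = 0…7: 1, 3, 9, 27, 81, 243, 729, 2187.
g_2(k) for k = 0…7: 1, 3, 9, 27, 81, 243, 729, 2187.
c_7 = Σ_k C(7,k)·g_1(k)·g_2(7−k) = 1·1·2187 + 7·3·729 + 21·9·243 + 35·27·81 + 35·81·27 + 21·243·9 + 7·729·3 + 1·2187·1 = 2187 + 15309 + 45927 + 76545 + 76545 + 45927 + 15309 + 2187 = 279936.

279936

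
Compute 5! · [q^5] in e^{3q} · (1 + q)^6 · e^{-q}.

The EGF product rule gives c_5 = Σ_{k_1+k_2+k_3=5} C(5; k_1,k_2,k_3) · ∏ g_i(k_i), where e^{3q} gives (3)^k; (1+q)^6 gives the falling factorial (6)_k; e^{-q} gives (-1)^k.
g_1(k) for k = 0…5: 1, 3, 9, 27, 81, 243.
g_2(k) for k = 0…5: 1, 6, 30, 120, 360, 720.
g_3(k) for k = 0…5: 1, -1, 1, -1, 1, -1.
First combine the last two factors: h(k) = Σ_j C(k,j)·g_2(j)·g_3(k−j) for k = 0…5: 1, 5, 19, 47, 37, -151.
c_5 = Σ_k C(5,k)·g_1(k)·h(5−k) = 1·1·(-151) + 5·3·37 + 10·9·47 + 10·27·19 + 5·81·5 + 1·243·1 = −151 + 555 + 4230 + 5130 + 2025 + 243 = 12032.

12032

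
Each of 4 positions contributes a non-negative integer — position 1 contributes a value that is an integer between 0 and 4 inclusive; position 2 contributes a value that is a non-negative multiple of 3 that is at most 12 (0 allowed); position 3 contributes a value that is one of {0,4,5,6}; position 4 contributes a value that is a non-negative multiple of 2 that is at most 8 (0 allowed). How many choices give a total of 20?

The generating function for the choices is (1 + z + z^2 + z^3 + z^4)·(1 + z^3 + z^6 + z^9 + z^12)·(1 + z^4 + z^5 + z^6)·(1 + z^2 + z^4 + z^6 + z^8); the count is [z^20].
(1 + z + z^2 + z^3 + z^4) has coefficients 1,1,1,1,1 for degrees 0…4.
(1 + z^3 + z^6 + z^9 + z^12) has coefficients 1,0,0,1,0,0,1,0,0,1,0,0,1,0,0,0,0,0,0,0,0 for degrees 0…20.
Multiplying by (1 + z^4 + z^5 + z^6) gives running coefficients 1,0,0,1,1,1,2,1,1,2,1,1,2,1,1,1,1,1,1,0,0 for degrees 0…20.
Finally multiplying by (1 + z^2 + z^4 + z^6 + z^8), the product of all factors after the first has coefficients 1,0,1,1,2,2,4,3,5,5,5,6,7,6,7,6,6,6,6,4,5 for degrees 0…20.
[z^20] = 1·5 + 1·4 + 1·6 + 1·6 + 1·6 = 27.

27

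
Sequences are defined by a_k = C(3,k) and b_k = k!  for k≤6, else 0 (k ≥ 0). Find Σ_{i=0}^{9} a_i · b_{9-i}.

720

The convolution is the t^9 coefficient of A(t)B(t).
Σ = 1·0 + 3·0 + 3·0 + 1·720 + 0·120 + 0·24 + 0·6 + 0·2 + 0·1 + 0·1 = 720.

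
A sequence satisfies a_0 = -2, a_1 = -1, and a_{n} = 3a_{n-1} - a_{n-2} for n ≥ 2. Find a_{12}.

-10946

The ordinary generating function has denominator 1 - 3q + q^2.
Iterating the recurrence: a_0,…,a_{12} = -2, -1, -1, -2, -5, -13, -34, -89, -233, -610, -1597, -4181, -10946.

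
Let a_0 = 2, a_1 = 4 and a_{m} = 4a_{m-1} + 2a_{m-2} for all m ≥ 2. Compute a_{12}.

The ordinary generating function has denominator 1 - 4x - 2x^2.
Iterating the recurrence: a_0,…,a_{12} = 2, 4, 20, 88, 392, 1744, 7760, 34528, 153632, 683584, 3041600, 13533568, 60217472.

60217472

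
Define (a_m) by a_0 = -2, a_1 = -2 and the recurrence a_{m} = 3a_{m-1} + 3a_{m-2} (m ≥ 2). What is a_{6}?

The ordinary generating function has denominator 1 - 3z - 3z^2.
Iterating the recurrence: a_0,…,a_{6} = -2, -2, -12, -42, -162, -612, -2322.

-2322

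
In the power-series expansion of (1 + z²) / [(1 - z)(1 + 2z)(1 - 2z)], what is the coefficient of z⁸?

The denominator gives the recurrence a_n = a_(n−1) + 4a_(n−2) − 4a_(n−3) for n ≥ 3; the numerator fixes a_0 = 1, a_1 = 1, a_2 = 6.
Iterating: 1, 1, 6, 6, 26, 26, 106, 106, 426, so a_8 = 426.

426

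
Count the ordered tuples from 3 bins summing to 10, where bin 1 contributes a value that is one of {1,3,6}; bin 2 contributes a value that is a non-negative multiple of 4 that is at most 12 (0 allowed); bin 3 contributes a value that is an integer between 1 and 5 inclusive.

4

The generating function for the choices is (t + t³ + t⁶)·(1 + t⁴ + t⁸ + t¹²)·(t + t² + t³ + t⁴ + t⁵); the count is [t¹⁰].
(t + t³ + t⁶) has coefficients 0,1,0,1,0,0,1 for degrees 0…6.
(1 + t⁴ + t⁸ + t¹²) has coefficients 1,0,0,0,1,0,0,0,1,0,0 for degrees 0…10.
Finally multiplying by (t + t² + t³ + t⁴ + t⁵), the product of all factors after the first has coefficients 0,1,1,1,1,2,1,1,1,2,1 for degrees 0…10.
[t¹⁰] = 1·2 + 1·1 + 1·1 = 4.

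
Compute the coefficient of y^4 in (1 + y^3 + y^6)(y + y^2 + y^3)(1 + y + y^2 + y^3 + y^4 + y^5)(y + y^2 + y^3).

(1 + y^3 + y^6) has coefficients 1,0,0,1,0 for degrees 0…4.
(y + y^2 + y^3) has coefficients 0,1,1,1,0 for degrees 0…4.
Multiplying by (1 + y + y^2 + y^3 + y^4 + y^5) gives running coefficients 0,1,2,3,3 for degrees 0…4.
Finally multiplying by (y + y^2 + y^3), the product of all factors after the first has coefficients 0,0,1,3,6 for degrees 0…4.
[y^4] = 1·6 + 1·0 = 6.

6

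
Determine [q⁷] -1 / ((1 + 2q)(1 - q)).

85

The denominator gives the recurrence a_n = −a_(n−1) + 2a_(n−2) for n ≥ 2; the numerator fixes a_0 = -1, a_1 = 1.
Iterating: -1, 1, -3, 5, -11, 21, -43, 85, so a_7 = 85.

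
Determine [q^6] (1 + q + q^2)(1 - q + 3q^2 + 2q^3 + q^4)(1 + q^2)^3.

(1 + q + q^2) has coefficients 1,1,1 for degrees 0…2.
(1 - q + 3q^2 + 2q^3 + q^4) has coefficients 1,-1,3,2,1,0,0 for degrees 0…6.
Finally multiplying by (1 + q^2)^3, the product of all factors after the first has coefficients 1,-1,6,-1,13,3,13 for degrees 0…6.
[q^6] = 1·13 + 1·3 + 1·13 = 29.

29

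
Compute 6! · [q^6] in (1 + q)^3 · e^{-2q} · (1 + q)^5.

-1472

The EGF product rule gives c_6 = Σ_{k_1+k_2+k_3=6} C(6; k_1,k_2,k_3) · ∏ g_i(k_i), where (1+q)^3 gives the falling factorial (3)_k; e^{-2q} gives (-2)^k; (1+q)^5 gives the falling factorial (5)_k.
g_1(k) for k = 0…6: 1, 3, 6, 6, 0, 0, 0.
g_2(k) for k = 0…6: 1, -2, 4, -8, 16, -32, 64.
g_3(k) for k = 0…6: 1, 5, 20, 60, 120, 120, 0.
First combine the last two factors: h(k) = Σ_j C(k,j)·g_2(j)·g_3(k−j) for k = 0…6: 1, 3, 4, -8, -24, 88, 64.
c_6 = Σ_k C(6,k)·g_1(k)·h(6−k) = 1·1·64 + 6·3·88 + 15·6·(-24) + 20·6·(-8) = 64 + 1584 − 2160 − 960 = -1472.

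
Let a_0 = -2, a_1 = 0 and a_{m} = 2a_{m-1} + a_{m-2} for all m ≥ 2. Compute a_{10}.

The ordinary generating function has denominator 1 - 2y - y^2.
Iterating the recurrence: a_0,…,a_{10} = -2, 0, -2, -4, -10, -24, -58, -140, -338, -816, -1970.

-1970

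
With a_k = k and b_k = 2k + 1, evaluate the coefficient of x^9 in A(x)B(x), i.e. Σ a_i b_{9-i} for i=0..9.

This is [x^9] in the product of the two ordinary generating functions.
Σ = 0·19 + 1·17 + 2·15 + 3·13 + 4·11 + 5·9 + 6·7 + 7·5 + 8·3 + 9·1 = 285.

285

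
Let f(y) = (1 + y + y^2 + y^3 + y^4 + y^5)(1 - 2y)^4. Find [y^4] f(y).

1

(1 + y + y^2 + y^3 + y^4 + y^5) has coefficients 1,1,1,1,1 for degrees 0…4.
(1 - 2y)^4 has coefficients 1,-8,24,-32,16 for degrees 0…4.
[y^4] = 1·16 + 1·(-32) + 1·24 + 1·(-8) + 1·1 = 1.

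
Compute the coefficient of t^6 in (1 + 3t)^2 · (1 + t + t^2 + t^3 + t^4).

(1 + 3t)^2 has coefficients 1,6,9 for degrees 0…2.
(1 + t + t^2 + t^3 + t^4) has coefficients 1,1,1,1,1,0,0 for degrees 0…6.
[t^6] = 1·0 + 6·0 + 9·1 = 9.

9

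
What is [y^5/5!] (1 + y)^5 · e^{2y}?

The EGF product rule gives c_5 = Σ_{k_1+k_2=5} C(5; k_1,k_2) · ∏ g_i(k_i), where (1+y)^5 gives the falling factorial (5)_k; e^{2y} gives (2)^k.
g_1(k) for k = 0…5: 1, 5, 20, 60, 120, 120.
g_2(k) for k = 0…5: 1, 2, 4, 8, 16, 32.
c_5 = Σ_k C(5,k)·g_1(k)·g_2(5−k) = 1·1·32 + 5·5·16 + 10·20·8 + 10·60·4 + 5·120·2 + 1·120·1 = 32 + 400 + 1600 + 2400 + 1200 + 120 = 5752.

5752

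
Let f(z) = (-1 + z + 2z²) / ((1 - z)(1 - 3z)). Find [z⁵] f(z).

The denominator gives the recurrence a_n = 4a_(n−1) − 3a_(n−2) for n ≥ 3; the numerator fixes a_0 = -1, a_1 = -3, a_2 = -7.
Iterating: -1, -3, -7, -19, -55, -163, so a_5 = -163.

-163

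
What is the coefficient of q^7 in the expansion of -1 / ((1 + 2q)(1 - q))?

Partial fractions give a closed form: a_n = (-2/3)·(-2)^n + (-1/3)·1^n.
At n = 7: a_7 = 85.

85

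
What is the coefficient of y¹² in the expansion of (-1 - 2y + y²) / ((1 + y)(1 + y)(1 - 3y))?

The denominator gives the recurrence a_n = a_(n−1) + 5a_(n−2) + 3a_(n−3) for n ≥ 3; the numerator fixes a_0 = -1, a_1 = -3, a_2 = -7.
Iterating: -1, -3, -7, -25, -69, -215, -635, -1917, -5737, -17227, -51663, -155009, -465005, so a_12 = -465005.

-465005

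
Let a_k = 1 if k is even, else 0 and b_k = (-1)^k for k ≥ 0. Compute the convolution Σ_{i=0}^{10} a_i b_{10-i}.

This is [x^10] in the product of the two ordinary generating functions.
Σ = 1·1 + 0·(-1) + 1·1 + 0·(-1) + 1·1 + 0·(-1) + 1·1 + 0·(-1) + 1·1 + 0·(-1) + 1·1 = 6.

6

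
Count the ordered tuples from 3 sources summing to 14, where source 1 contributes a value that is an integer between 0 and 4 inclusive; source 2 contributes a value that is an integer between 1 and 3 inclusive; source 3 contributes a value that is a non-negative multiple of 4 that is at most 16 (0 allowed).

4

The generating function for the choices is (1 + q + q² + q³ + q⁴)·(q + q² + q³)·(1 + q⁴ + q⁸ + q¹² + q¹⁶); the count is [q¹⁴].
(1 + q + q² + q³ + q⁴) has coefficients 1,1,1,1,1 for degrees 0…4.
(q + q² + q³) has coefficients 0,1,1,1,0,0,0,0,0,0,0,0,0,0,0 for degrees 0…14.
Finally multiplying by (1 + q⁴ + q⁸ + q¹² + q¹⁶), the product of all factors after the first has coefficients 0,1,1,1,0,1,1,1,0,1,1,1,0,1,1 for degrees 0…14.
[q¹⁴] = 1·1 + 1·1 + 1·0 + 1·1 + 1·1 = 4.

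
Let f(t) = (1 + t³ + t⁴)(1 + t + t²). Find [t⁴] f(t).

(1 + t³ + t⁴) has coefficients 1,0,0,1,1 for degrees 0…4.
(1 + t + t²) has coefficients 1,1,1,0,0 for degrees 0…4.
[t⁴] = 1·0 + 1·1 + 1·1 = 2.

2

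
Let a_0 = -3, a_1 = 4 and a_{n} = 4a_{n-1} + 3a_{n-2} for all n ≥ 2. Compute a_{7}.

18208

The ordinary generating function has denominator 1 - 4x - 3x^2.
Iterating the recurrence: a_0,…,a_{7} = -3, 4, 7, 40, 181, 844, 3919, 18208.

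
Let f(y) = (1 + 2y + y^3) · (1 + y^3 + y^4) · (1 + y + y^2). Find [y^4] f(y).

5

(1 + 2y + y^3) has coefficients 1,2,0,1 for degrees 0…3.
(1 + y^3 + y^4) has coefficients 1,0,0,1,1 for degrees 0…4.
Finally multiplying by (1 + y + y^2), the product of all factors after the first has coefficients 1,1,1,1,2 for degrees 0…4.
[y^4] = 1·2 + 2·1 + 1·1 = 5.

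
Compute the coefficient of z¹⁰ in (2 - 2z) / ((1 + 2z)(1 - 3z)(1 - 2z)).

141308

Partial fractions give a closed form: a_n = (3/5)·(-2)^n + (12/5)·3^n + (-1)·2^n.
At n = 10: a_10 = 141308.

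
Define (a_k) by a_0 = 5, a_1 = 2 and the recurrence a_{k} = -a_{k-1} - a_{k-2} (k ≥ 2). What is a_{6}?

5

The ordinary generating function has denominator 1 + t + t^2.
Iterating the recurrence: a_0,…,a_{6} = 5, 2, -7, 5, 2, -7, 5.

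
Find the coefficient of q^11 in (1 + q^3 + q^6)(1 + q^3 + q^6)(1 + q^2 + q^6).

2

(1 + q^3 + q^6) has coefficients 1,0,0,1,0,0,1 for degrees 0…6.
(1 + q^3 + q^6) has coefficients 1,0,0,1,0,0,1,0,0,0,0,0 for degrees 0…11.
Finally multiplying by (1 + q^2 + q^6), the product of all factors after the first has coefficients 1,0,1,1,0,1,2,0,1,1,0,0 for degrees 0…11.
[q^11] = 1·0 + 1·1 + 1·1 = 2.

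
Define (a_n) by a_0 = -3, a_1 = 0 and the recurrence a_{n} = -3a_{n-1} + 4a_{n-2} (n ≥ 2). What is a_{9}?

157284

The ordinary generating function has denominator 1 + 3x - 4x^2.
Iterating the recurrence: a_0,…,a_{9} = -3, 0, -12, 36, -156, 612, -2460, 9828, -39324, 157284.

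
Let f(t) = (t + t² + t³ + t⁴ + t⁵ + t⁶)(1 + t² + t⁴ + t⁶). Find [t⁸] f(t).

(t + t² + t³ + t⁴ + t⁵ + t⁶) has coefficients 0,1,1,1,1,1,1 for degrees 0…6.
(1 + t² + t⁴ + t⁶) has coefficients 1,0,1,0,1,0,1,0,0 for degrees 0…8.
[t⁸] = 1·0 + 1·1 + 1·0 + 1·1 + 1·0 + 1·1 = 3.

3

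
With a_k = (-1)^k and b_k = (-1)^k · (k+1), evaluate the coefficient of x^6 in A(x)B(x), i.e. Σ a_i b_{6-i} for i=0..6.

28

The convolution is the x^6 coefficient of A(x)B(x).
Σ = 1·7 − 1·(-6) + 1·5 − 1·(-4) + 1·3 − 1·(-2) + 1·1 = 28.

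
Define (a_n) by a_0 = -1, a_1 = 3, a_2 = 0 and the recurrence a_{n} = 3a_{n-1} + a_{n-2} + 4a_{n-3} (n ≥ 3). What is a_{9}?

The ordinary generating function has denominator 1 - 3x - x^2 - 4x^3.
Iterating the recurrence: a_0,…,a_{9} = -1, 3, 0, -1, 9, 26, 83, 311, 1120, 4003.

4003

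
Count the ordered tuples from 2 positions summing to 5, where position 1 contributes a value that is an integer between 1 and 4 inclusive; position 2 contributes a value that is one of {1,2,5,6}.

2

The generating function for the choices is (q + q^2 + q^3 + q^4)·(q + q^2 + q^5 + q^6); the count is [q^5].
(q + q^2 + q^3 + q^4) has coefficients 0,1,1,1,1 for degrees 0…4.
(q + q^2 + q^5 + q^6) has coefficients 0,1,1,0,0,1 for degrees 0…5.
[q^5] = 1·0 + 1·0 + 1·1 + 1·1 = 2.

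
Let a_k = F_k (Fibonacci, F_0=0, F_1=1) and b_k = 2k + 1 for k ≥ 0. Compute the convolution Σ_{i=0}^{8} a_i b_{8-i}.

The convolution is the x^8 coefficient of A(x)B(x).
Σ = 0·17 + 1·15 + 1·13 + 2·11 + 3·9 + 5·7 + 8·5 + 13·3 + 21·1 = 212.

212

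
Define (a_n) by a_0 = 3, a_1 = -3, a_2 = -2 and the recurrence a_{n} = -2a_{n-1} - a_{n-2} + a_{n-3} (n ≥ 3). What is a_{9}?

-126

The ordinary generating function has denominator 1 + 2x + x^2 - x^3.
Iterating the recurrence: a_0,…,a_{9} = 3, -3, -2, 10, -21, 30, -29, 7, 45, -126.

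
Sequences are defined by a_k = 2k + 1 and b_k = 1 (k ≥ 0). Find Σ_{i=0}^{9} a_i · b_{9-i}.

This is [x^9] in the product of the two ordinary generating functions.
Σ = 1·1 + 3·1 + 5·1 + 7·1 + 9·1 + 11·1 + 13·1 + 15·1 + 17·1 + 19·1 = 100.

100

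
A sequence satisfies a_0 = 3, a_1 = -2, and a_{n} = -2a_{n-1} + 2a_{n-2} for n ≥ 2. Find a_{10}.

28064

The ordinary generating function has denominator 1 + 2z - 2z^2.
Iterating the recurrence: a_0,…,a_{10} = 3, -2, 10, -24, 68, -184, 504, -1376, 3760, -10272, 28064.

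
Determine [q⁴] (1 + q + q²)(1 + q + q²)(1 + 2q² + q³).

9

(1 + q + q²) has coefficients 1,1,1 for degrees 0…2.
(1 + q + q²) has coefficients 1,1,1,0,0 for degrees 0…4.
Finally multiplying by (1 + 2q² + q³), the product of all factors after the first has coefficients 1,1,3,3,3 for degrees 0…4.
[q⁴] = 1·3 + 1·3 + 1·3 = 9.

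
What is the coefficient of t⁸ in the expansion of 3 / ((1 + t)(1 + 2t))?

Partial fractions give a closed form: a_n = (-3)·(-1)^n + (6)·(-2)^n.
At n = 8: a_8 = 1533.

1533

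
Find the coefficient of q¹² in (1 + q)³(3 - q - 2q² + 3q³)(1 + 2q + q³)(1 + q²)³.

(1 + q)³ has coefficients 1,3,3,1 for degrees 0…3.
(3 - q - 2q² + 3q³) has coefficients 3,-1,-2,3,0,0,0,0,0,0,0,0,0 for degrees 0…12.
Multiplying by (1 + 2q + q³) gives running coefficients 3,5,-4,2,5,-2,3,0,0,0,0,0,0 for degrees 0…12.
Finally multiplying by (1 + q²)³, the product of all factors after the first has coefficients 3,5,5,17,2,19,9,5,20,-4,14,-2,3 for degrees 0…12.
[q¹²] = 1·3 + 3·(-2) + 3·14 + 1·(-4) = 35.

35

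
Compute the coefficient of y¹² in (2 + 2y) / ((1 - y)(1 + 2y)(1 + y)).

Partial fractions give a closed form: a_n = (2/3)·1^n + (4/3)·(-2)^n.
At n = 12: a_12 = 5462.

5462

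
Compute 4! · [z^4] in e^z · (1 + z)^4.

The EGF product rule gives c_4 = Σ_{k_1+k_2=4} C(4; k_1,k_2) · ∏ g_i(k_i), where e^z gives (1)^k; (1+z)^4 gives the falling factorial (4)_k.
g_1(k) for k = 0…4: 1, 1, 1, 1, 1.
g_2(k) for k = 0…4: 1, 4, 12, 24, 24.
c_4 = Σ_k C(4,k)·g_1(k)·g_2(4−k) = 1·1·24 + 4·1·24 + 6·1·12 + 4·1·4 + 1·1·1 = 24 + 96 + 72 + 16 + 1 = 209.

209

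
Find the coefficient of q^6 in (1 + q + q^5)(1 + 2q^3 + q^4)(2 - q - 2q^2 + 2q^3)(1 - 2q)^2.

32

(1 + q + q^5) has coefficients 1,1,0,0,0,1 for degrees 0…5.
(1 + 2q^3 + q^4) has coefficients 1,0,0,2,1,0,0 for degrees 0…6.
Multiplying by (2 - q - 2q^2 + 2q^3) gives running coefficients 2,-1,-2,6,0,-5,2 for degrees 0…6.
Finally multiplying by (1 - 2q)^2, the product of all factors after the first has coefficients 2,-9,10,10,-32,19,22 for degrees 0…6.
[q^6] = 1·22 + 1·19 + 1·(-9) = 32.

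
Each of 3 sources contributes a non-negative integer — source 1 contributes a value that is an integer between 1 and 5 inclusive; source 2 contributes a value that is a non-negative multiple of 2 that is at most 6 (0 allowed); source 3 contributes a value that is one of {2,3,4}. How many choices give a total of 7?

7

The generating function for the choices is (t + t^2 + t^3 + t^4 + t^5)·(1 + t^2 + t^4 + t^6)·(t^2 + t^3 + t^4); the count is [t^7].
(t + t^2 + t^3 + t^4 + t^5) has coefficients 0,1,1,1,1,1 for degrees 0…5.
(1 + t^2 + t^4 + t^6) has coefficients 1,0,1,0,1,0,1,0 for degrees 0…7.
Finally multiplying by (t^2 + t^3 + t^4), the product of all factors after the first has coefficients 0,0,1,1,2,1,2,1 for degrees 0…7.
[t^7] = 1·2 + 1·1 + 1·2 + 1·1 + 1·1 = 7.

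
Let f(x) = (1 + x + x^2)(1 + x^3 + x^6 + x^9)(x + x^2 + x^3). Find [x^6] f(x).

(1 + x + x^2) has coefficients 1,1,1 for degrees 0…2.
(1 + x^3 + x^6 + x^9) has coefficients 1,0,0,1,0,0,1 for degrees 0…6.
Finally multiplying by (x + x^2 + x^3), the product of all factors after the first has coefficients 0,1,1,1,1,1,1 for degrees 0…6.
[x^6] = 1·1 + 1·1 + 1·1 = 3.

3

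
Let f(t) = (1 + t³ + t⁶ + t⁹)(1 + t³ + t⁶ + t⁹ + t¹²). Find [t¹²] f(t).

4

(1 + t³ + t⁶ + t⁹) has coefficients 1,0,0,1,0,0,1,0,0,1 for degrees 0…9.
(1 + t³ + t⁶ + t⁹ + t¹²) has coefficients 1,0,0,1,0,0,1,0,0,1,0,0,1 for degrees 0…12.
[t¹²] = 1·1 + 1·1 + 1·1 + 1·1 = 4.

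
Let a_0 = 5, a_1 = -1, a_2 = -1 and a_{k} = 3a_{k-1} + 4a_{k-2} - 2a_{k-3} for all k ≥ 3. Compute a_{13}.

The ordinary generating function has denominator 1 - 3y - 4y^2 + 2y^3.
Iterating the recurrence: a_0,…,a_{13} = 5, -1, -1, -17, -53, -225, -853, -3353, -13021, -50769, -197685, -770089, -2999469, -11683393.

-11683393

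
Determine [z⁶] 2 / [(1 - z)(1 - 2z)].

254

Partial fractions give a closed form: a_n = (-2)·1^n + (4)·2^n.
At n = 6: a_6 = 254.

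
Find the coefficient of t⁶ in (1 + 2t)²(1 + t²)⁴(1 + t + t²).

(1 + 2t)² has coefficients 1,4,4 for degrees 0…2.
(1 + t²)⁴ has coefficients 1,0,4,0,6,0,4 for degrees 0…6.
Finally multiplying by (1 + t + t²), the product of all factors after the first has coefficients 1,1,5,4,10,6,10 for degrees 0…6.
[t⁶] = 1·10 + 4·6 + 4·10 = 74.

74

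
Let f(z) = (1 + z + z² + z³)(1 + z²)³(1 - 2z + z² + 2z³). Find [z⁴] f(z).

4

(1 + z + z² + z³) has coefficients 1,1,1,1 for degrees 0…3.
(1 + z²)³ has coefficients 1,0,3,0,3 for degrees 0…4.
Finally multiplying by (1 - 2z + z² + 2z³), the product of all factors after the first has coefficients 1,-2,4,-4,6 for degrees 0…4.
[z⁴] = 1·6 + 1·(-4) + 1·4 + 1·(-2) = 4.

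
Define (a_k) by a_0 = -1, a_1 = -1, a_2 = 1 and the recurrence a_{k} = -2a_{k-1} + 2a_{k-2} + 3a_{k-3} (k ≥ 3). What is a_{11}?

-5365

The ordinary generating function has denominator 1 + 2z - 2z^2 - 3z^3.
Iterating the recurrence: a_0,…,a_{11} = -1, -1, 1, -7, 13, -37, 79, -193, 433, -1015, 2317, -5365.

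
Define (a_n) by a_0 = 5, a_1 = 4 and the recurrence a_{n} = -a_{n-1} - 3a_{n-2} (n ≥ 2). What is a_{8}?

-55

The ordinary generating function has denominator 1 + z + 3z^2.
Iterating the recurrence: a_0,…,a_{8} = 5, 4, -19, 7, 50, -71, -79, 292, -55.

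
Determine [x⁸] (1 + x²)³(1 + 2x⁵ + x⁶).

3

(1 + x²)³ has coefficients 1,0,3,0,3,0,1 for degrees 0…6.
(1 + 2x⁵ + x⁶) has coefficients 1,0,0,0,0,2,1,0,0 for degrees 0…8.
[x⁸] = 1·0 + 3·1 + 3·0 + 1·0 = 3.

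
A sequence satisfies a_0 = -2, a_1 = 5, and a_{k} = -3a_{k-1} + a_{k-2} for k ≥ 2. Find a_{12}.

The ordinary generating function has denominator 1 + 3x - x^2.
Iterating the recurrence: a_0,…,a_{12} = -2, 5, -17, 56, -185, 611, -2018, 6665, -22013, 72704, -240125, 793079, -2619362.

-2619362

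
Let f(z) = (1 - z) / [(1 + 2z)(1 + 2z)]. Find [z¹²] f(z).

77824

The denominator gives the recurrence a_n = −4a_(n−1) − 4a_(n−2) for n ≥ 2; the numerator fixes a_0 = 1, a_1 = -5.
Iterating: 1, -5, 16, -44, 112, -272, 640, -1472, 3328, -7424, 16384, -35840, 77824, so a_12 = 77824.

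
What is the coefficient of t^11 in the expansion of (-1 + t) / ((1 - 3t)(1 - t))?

-177147

Partial fractions give a closed form: a_n = (-1)·3^n.
At n = 11: a_11 = -177147.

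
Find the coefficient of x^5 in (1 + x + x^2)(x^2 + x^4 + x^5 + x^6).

(1 + x + x^2) has coefficients 1,1,1 for degrees 0…2.
(x^2 + x^4 + x^5 + x^6) has coefficients 0,0,1,0,1,1 for degrees 0…5.
[x^5] = 1·1 + 1·1 + 1·0 = 2.

2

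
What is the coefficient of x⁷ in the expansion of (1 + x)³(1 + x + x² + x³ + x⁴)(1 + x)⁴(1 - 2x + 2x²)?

(1 + x)³ has coefficients 1,3,3,1 for degrees 0…3.
(1 + x + x² + x³ + x⁴) has coefficients 1,1,1,1,1,0,0,0 for degrees 0…7.
Multiplying by (1 + x)⁴ gives running coefficients 1,5,11,15,16,15,11,5 for degrees 0…7.
Finally multiplying by (1 - 2x + 2x²), the product of all factors after the first has coefficients 1,3,3,3,8,13,13,13 for degrees 0…7.
[x⁷] = 1·13 + 3·13 + 3·13 + 1·8 = 99.

99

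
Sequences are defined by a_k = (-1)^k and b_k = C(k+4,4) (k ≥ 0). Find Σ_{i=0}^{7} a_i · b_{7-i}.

Write out a_i and b_{7-i} for i = 0,…,7 and sum the products.
Σ = 1·330 − 1·210 + 1·126 − 1·70 + 1·35 − 1·15 + 1·5 − 1·1 = 200.

200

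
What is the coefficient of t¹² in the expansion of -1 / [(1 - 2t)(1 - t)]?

Partial fractions give a closed form: a_n = (-2)·2^n + (1)·1^n.
At n = 12: a_12 = -8191.

-8191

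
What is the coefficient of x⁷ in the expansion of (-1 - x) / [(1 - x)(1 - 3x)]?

The denominator gives the recurrence a_n = 4a_(n−1) − 3a_(n−2) for n ≥ 2; the numerator fixes a_0 = -1, a_1 = -5.
Iterating: -1, -5, -17, -53, -161, -485, -1457, -4373, so a_7 = -4373.

-4373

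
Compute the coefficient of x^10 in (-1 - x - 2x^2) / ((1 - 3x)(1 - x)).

The denominator gives the recurrence a_n = 4a_(n−1) − 3a_(n−2) for n ≥ 3; the numerator fixes a_0 = -1, a_1 = -5, a_2 = -19.
Iterating: -1, -5, -19, -61, -187, -565, -1699, -5101, -15307, -45925, -137779, so a_10 = -137779.

-137779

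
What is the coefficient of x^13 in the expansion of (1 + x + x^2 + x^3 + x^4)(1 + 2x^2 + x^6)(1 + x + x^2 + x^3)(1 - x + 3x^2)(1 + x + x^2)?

(1 + x + x^2 + x^3 + x^4) has coefficients 1,1,1,1,1 for degrees 0…4.
(1 + 2x^2 + x^6) has coefficients 1,0,2,0,0,0,1,0,0,0,0,0,0,0 for degrees 0…13.
Multiplying by (1 + x + x^2 + x^3) gives running coefficients 1,1,3,3,2,2,1,1,1,1,0,0,0,0 for degrees 0…13.
Multiplying by (1 - x + 3x^2) gives running coefficients 1,0,5,3,8,9,5,6,3,3,2,3,0,0 for degrees 0…13.
Finally multiplying by (1 + x + x^2), the product of all factors after the first has coefficients 1,1,6,8,16,20,22,20,14,12,8,8,5,3 for degrees 0…13.
[x^13] = 1·3 + 1·5 + 1·8 + 1·8 + 1·12 = 36.

36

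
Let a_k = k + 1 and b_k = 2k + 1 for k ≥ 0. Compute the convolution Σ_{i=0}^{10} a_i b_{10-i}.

Write out a_i and b_{10-i} for i = 0,…,10 and sum the products.
Σ = 1·21 + 2·19 + 3·17 + 4·15 + 5·13 + 6·11 + 7·9 + 8·7 + 9·5 + 10·3 + 11·1 = 506.

506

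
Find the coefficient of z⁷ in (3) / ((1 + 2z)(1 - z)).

Partial fractions give a closed form: a_n = (2)·(-2)^n + (1)·1^n.
At n = 7: a_7 = -255.

-255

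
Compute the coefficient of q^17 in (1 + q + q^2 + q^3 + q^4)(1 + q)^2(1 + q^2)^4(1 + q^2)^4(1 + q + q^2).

624

(1 + q + q^2 + q^3 + q^4) has coefficients 1,1,1,1,1 for degrees 0…4.
(1 + q)^2 has coefficients 1,2,1,0,0,0,0,0,0,0,0,0,0,0,0,0,0,0 for degrees 0…17.
Multiplying by (1 + q^2)^4 gives running coefficients 1,2,5,8,10,12,10,8,5,2,1,0,0,0,0,0,0,0 for degrees 0…17.
Multiplying by (1 + q^2)^4 gives running coefficients 1,2,9,16,36,56,84,112,126,140,126,112,84,56,36,16,9,2 for degrees 0…17.
Finally multiplying by (1 + q + q^2), the product of all factors after the first has coefficients 1,3,12,27,61,108,176,252,322,378,392,378,322,252,176,108,61,27 for degrees 0…17.
[q^17] = 1·27 + 1·61 + 1·108 + 1·176 + 1·252 = 624.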